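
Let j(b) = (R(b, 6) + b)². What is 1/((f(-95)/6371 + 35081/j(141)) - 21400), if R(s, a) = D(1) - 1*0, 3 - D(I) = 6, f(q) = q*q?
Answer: -5275188/112871833063 ≈ -4.6736e-5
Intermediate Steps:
f(q) = q²
D(I) = -3 (D(I) = 3 - 1*6 = 3 - 6 = -3)
R(s, a) = -3 (R(s, a) = -3 - 1*0 = -3 + 0 = -3)
j(b) = (-3 + b)²
1/((f(-95)/6371 + 35081/j(141)) - 21400) = 1/(((-95)²/6371 + 35081/((-3 + 141)²)) - 21400) = 1/((9025*(1/6371) + 35081/(138²)) - 21400) = 1/((9025/6371 + 35081/19044) - 21400) = 1/(17190137/5275188 - 21400) = 1/(-112871833063/5275188) = -5275188/112871833063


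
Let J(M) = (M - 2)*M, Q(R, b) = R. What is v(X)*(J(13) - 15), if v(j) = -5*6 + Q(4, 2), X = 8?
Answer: -3328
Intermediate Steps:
J(M) = M*(-2 + M) (J(M) = (-2 + M)*M = M*(-2 + M))
v(j) = -26 (v(j) = -5*6 + 4 = -30 + 4 = -26)
v(X)*(J(13) - 15) = -26*(13*(-2 + 13) - 15) = -26*(13*11 - 15) = -26*(143 - 15) = -26*128 = -3328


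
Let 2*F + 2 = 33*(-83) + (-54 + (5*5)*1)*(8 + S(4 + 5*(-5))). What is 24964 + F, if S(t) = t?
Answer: 23782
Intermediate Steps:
F = -1182 (F = -1 + (33*(-83) + (-54 + (5*5)*1)*(8 + (4 + 5*(-5))))/2 = -1 + (-2739 + (-54 + 25*1)*(8 + (4 - 25)))/2 = -1 + (-2739 + (-54 + 25)*(8 - 21))/2 = -1 + (-2739 - 29*(-13))/2 = -1 + (-2739 + 377)/2 = -1 + (½)*(-2362) = -1 - 1181 = -1182)
24964 + F = 24964 - 1182 = 23782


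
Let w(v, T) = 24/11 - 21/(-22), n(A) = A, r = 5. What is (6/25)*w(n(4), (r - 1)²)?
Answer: 207/275 ≈ 0.75273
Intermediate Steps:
w(v, T) = 69/22 (w(v, T) = 24*(1/11) - 21*(-1/22) = 24/11 + 21/22 = 69/22)
(6/25)*w(n(4), (r - 1)²) = (6/25)*(69/22) = 207/275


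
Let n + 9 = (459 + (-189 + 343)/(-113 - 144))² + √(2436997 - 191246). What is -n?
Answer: -13878366040/66049 - √2245751 ≈ -2.1162e+5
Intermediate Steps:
n = 13878366040/66049 + √2245751 (n = -9 + ((459 + (-189 + 343)/(-113 - 144))² + √(2436997 - 191246)) = -9 + ((459 + 154/(-257))² + √2245751) = -9 + ((459 + 154*(-1/257))² + √2245751) = -9 + ((459 - 154/257)² + √2245751) = -9 + ((117809/257)² + √2245751) = -9 + (13878960481/66049 + √2245751) = 13878366040/66049 + √2245751 ≈ 2.1162e+5)
-n = -(13878366040/66049 + √2245751) = -13878366040/66049 - √2245751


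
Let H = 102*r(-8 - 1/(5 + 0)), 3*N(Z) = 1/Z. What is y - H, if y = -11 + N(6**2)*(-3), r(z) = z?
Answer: 148567/180 ≈ 825.37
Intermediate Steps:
N(Z) = 1/(3*Z)
H = -4182/5 (H = 102*(-8 - 1/(5 + 0)) = 102*(-8 - 1/5) = 102*(-41/5) = -4182/5 ≈ -836.40)
y = -397/36 (y = -11 + (1/(3*(6**2)))*(-3) = -11 + ((1/3)/36)*(-3) = -11 + ((1/3)*(1/36))*(-3) = -11 + (1/108)*(-3) = -11 - 1/36 = -397/36 ≈ -11.028)
y - H = -397/36 - 1*(-4182/5) = -397/36 + 4182/5 = 148567/180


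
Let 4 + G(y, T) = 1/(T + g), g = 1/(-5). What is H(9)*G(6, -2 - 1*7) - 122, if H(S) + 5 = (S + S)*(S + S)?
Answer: -65903/46 ≈ -1432.7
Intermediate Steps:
g = -⅕ ≈ -0.20000
H(S) = -5 + 4*S² (H(S) = -5 + (S + S)*(S + S) = -5 + (2*S)*(2*S) = -5 + 4*S²)
G(y, T) = -4 + 1/(-⅕ + T) (G(y, T) = -4 + 1/(T - ⅕) = -4 + 1/(-⅕ + T))
H(9)*G(6, -2 - 1*7) - 122 = (-5 + 4*9²)*((9 - 20*(-2 - 1*7))/(-1 + 5*(-2 - 1*7))) - 122 = (-5 + 4*81)*((9 - 20*(-2 - 7))/(-1 + 5*(-2 - 7))) - 122 = (-5 + 324)*((9 - 20*(-9))/(-1 + 5*(-9))) - 122 = 319*((9 + 180)/(-1 - 45)) - 122 = 319*(189/(-46)) - 122 = 319*(-1/46*189) - 122 = 319*(-189/46) - 122 = -60291/46 - 122 = -65903/46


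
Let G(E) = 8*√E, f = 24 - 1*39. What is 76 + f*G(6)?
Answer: 76 - 120*√6 ≈ -217.94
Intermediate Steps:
f = -15 (f = 24 - 39 = -15)
76 + f*G(6) = 76 - 120*√6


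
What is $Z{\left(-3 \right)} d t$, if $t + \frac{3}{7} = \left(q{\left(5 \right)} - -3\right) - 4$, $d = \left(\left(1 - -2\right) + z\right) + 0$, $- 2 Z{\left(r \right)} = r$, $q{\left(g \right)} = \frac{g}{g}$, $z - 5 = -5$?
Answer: $- \frac{27}{14} \approx -1.9286$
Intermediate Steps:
$z = 0$ ($z = 5 - 5 = 0$)
$q{\left(g \right)} = 1$
$Z{\left(r \right)} = - \frac{r}{2}$
$d = 3$ ($d = \left(\left(1 - -2\right) + 0\right) + 0 = \left(\left(1 + 2\right) + 0\right) + 0 = \left(3 + 0\right) + 0 = 3 + 0 = 3$)
$t = - \frac{3}{7}$ ($t = - \frac{3}{7} + \left(\left(1 - -3\right) - 4\right) = - \frac{3}{7} + \left(\left(1 + 3\right) - 4\right) = - \frac{3}{7} + \left(4 - 4\right) = - \frac{3}{7} + 0 = - \frac{3}{7} \approx -0.42857$)
$Z{\left(-3 \right)} d t = \left(- \frac{1}{2}\right) \left(-3\right) 3 \left(- \frac{3}{7}\right) = \frac{3}{2} \cdot 3 \left(- \frac{3}{7}\right) = \frac{9}{2} \left(- \frac{3}{7}\right) = - \frac{27}{14}$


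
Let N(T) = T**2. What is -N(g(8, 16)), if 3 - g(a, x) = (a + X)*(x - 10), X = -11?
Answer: -441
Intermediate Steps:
g(a, x) = 3 - (-11 + a)*(-10 + x) (g(a, x) = 3 - (a - 11)*(x - 10) = 3 - (-11 + a)*(-10 + x))
-N(g(8, 16)) = -(-107 + 10*8 + 11*16 - 1*8*16)**2 = -(-107 + 80 + 176 - 128)**2 = -1*21**2 = -1*441 = -441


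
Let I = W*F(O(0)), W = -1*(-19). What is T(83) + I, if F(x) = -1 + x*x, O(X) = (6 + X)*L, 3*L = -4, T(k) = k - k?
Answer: 1197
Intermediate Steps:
T(k) = 0
L = -4/3 (L = (⅓)*(-4) = -4/3 ≈ -1.3333)
O(X) = -8 - 4*X/3 (O(X) = (6 + X)*(-4/3) = -8 - 4*X/3)
F(x) = -1 + x²
W = 19
I = 1197 (I = 19*(-1 + (-8 - 4/3*0)²) = 19*(-1 + (-8 + 0)²) = 19*(-1 + (-8)²) = 19*(-1 + 64) = 19*63 = 1197)
T(83) + I = 0 + 1197 = 1197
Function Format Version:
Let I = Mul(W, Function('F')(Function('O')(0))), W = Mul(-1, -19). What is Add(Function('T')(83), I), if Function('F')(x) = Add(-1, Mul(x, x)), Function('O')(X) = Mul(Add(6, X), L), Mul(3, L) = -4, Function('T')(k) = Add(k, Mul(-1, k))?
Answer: 1197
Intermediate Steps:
Function('T')(k) = 0
L = Rational(-4, 3) (L = Mul(Rational(1, 3), -4) = Rational(-4, 3) ≈ -1.3333)
Function('O')(X) = Add(-8, Mul(Rational(-4, 3), X)) (Function('O')(X) = Mul(Add(6, X), Rational(-4, 3)) = Add(-8, Mul(Rational(-4, 3), X)))
Function('F')(x) = Add(-1, Pow(x, 2))
W = 19
I = 1197 (I = Mul(19, Add(-1, Pow(Add(-8, Mul(Rational(-4, 3), 0)), 2))) = Mul(19, Add(-1, Pow(Add(-8, 0), 2))) = Mul(19, Add(-1, Pow(-8, 2))) = Mul(19, Add(-1, 64)) = Mul(19, 63) = 1197)
Add(Function('T')(83), I) = Add(0, 1197) = 1197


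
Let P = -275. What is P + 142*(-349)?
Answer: -49833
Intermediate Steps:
P + 142*(-349) = -275 + 142*(-349) = -275 - 49558 = -49833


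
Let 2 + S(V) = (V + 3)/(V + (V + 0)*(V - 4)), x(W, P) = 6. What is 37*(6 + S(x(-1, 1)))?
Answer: 333/2 ≈ 166.50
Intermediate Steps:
S(V) = -2 + (3 + V)/(V + V*(-4 + V)) (S(V) = -2 + (V + 3)/(V + (V + 0)*(V - 4)) = -2 + (3 + V)/(V + V*(-4 + V)))
37*(6 + S(x(-1, 1))) = 37*(6 + (3 - 2*6² + 7*6)/(6*(-3 + 6))) = 37*(6 + (⅙)*(3 - 2*36 + 42)/3) = 37*(6 + (⅙)*(⅓)*(3 - 72 + 42)) = 37*(6 + (⅙)*(⅓)*(-27)) = 37*(6 - 3/2) = 37*(9/2) = 333/2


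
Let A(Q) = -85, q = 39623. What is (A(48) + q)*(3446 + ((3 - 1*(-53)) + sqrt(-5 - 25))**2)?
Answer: 259052976 + 4428256*I*sqrt(30) ≈ 2.5905e+8 + 2.4255e+7*I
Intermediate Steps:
(A(48) + q)*(3446 + ((3 - 1*(-53)) + sqrt(-5 - 25))**2) = (-85 + 39623)*(3446 + ((3 - 1*(-53)) + sqrt(-5 - 25))**2) = 39538*(3446 + ((3 + 53) + sqrt(-30))**2) = 39538*(3446 + (56 + I*sqrt(30))**2) = 136247948 + 39538*(56 + I*sqrt(30))**2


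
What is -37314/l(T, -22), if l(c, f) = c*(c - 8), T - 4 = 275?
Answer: -4146/8401 ≈ -0.49351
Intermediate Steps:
T = 279 (T = 4 + 275 = 279)
l(c, f) = c*(-8 + c)
-37314/l(T, -22) = -37314*1/(279*(-8 + 279)) = -37314/(279*271) = -37314/75609 = -37314*1/75609 = -4146/8401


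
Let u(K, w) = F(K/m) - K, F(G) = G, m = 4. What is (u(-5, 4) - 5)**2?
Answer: 25/16 ≈ 1.5625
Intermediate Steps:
u(K, w) = -3*K/4 (u(K, w) = K/4 - K = -3*K/4)
(u(-5, 4) - 5)**2 = (-3/4*(-5) - 5)**2 = (15/4 - 5)**2 = (-5/4)**2 = 25/16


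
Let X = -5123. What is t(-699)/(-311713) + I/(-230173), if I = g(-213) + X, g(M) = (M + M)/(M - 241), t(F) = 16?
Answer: 361595210468/16286777011223 ≈ 0.022202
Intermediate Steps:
g(M) = 2*M/(-241 + M) (g(M) = (2*M)/(-241 + M) = 2*M/(-241 + M))
I = -1162708/227 (I = 2*(-213)/(-241 - 213) - 5123 = 2*(-213)/(-454) - 5123 = 2*(-213)*(-1/454) - 5123 = 213/227 - 5123 = -1162708/227 ≈ -5122.1)
t(-699)/(-311713) + I/(-230173) = 16/(-311713) - 1162708/227/(-230173) = 16*(-1/311713) - 1162708/227*(-1/230173) = -16/311713 + 1162708/52249271 = 361595210468/16286777011223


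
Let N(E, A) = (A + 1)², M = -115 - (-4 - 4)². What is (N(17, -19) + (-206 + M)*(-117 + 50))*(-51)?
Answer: -1332069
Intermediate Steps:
M = -179 (M = -115 - 1*(-8)² = -115 - 1*64 = -115 - 64 = -179)
N(E, A) = (1 + A)²
(N(17, -19) + (-206 + M)*(-117 + 50))*(-51) = ((1 - 19)² + (-206 - 179)*(-117 + 50))*(-51) = ((-18)² - 385*(-67))*(-51) = (324 + 25795)*(-51) = 26119*(-51) = -1332069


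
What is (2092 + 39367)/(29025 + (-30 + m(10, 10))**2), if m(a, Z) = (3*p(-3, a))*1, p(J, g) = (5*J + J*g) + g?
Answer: 41459/47250 ≈ 0.87744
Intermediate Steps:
p(J, g) = g + 5*J + J*g
m(a, Z) = -45 - 6*a (m(a, Z) = (3*(a + 5*(-3) - 3*a))*1 = (3*(a - 15 - 3*a))*1 = (3*(-15 - 2*a))*1 = (-45 - 6*a)*1 = -45 - 6*a)
(2092 + 39367)/(29025 + (-30 + m(10, 10))**2) = (2092 + 39367)/(29025 + (-30 + (-45 - 6*10))**2) = 41459/(29025 + (-30 + (-45 - 60))**2) = 41459/(29025 + (-30 - 105)**2) = 41459/(29025 + (-135)**2) = 41459/(29025 + 18225) = 41459/47250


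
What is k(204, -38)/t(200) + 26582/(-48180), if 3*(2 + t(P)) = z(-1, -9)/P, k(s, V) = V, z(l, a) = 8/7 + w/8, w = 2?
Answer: 150838351/8166510 ≈ 18.470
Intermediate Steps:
z(l, a) = 39/28 (z(l, a) = 8/7 + 2/8 = 8*(⅐) + 2*(⅛) = 8/7 + ¼ = 39/28)
t(P) = -2 + 13/(28*P) (t(P) = -2 + (39/(28*P))/3 = -2 + 13/(28*P))
k(204, -38)/t(200) + 26582/(-48180) = -38/(-2 + (13/28)/200) + 26582/(-48180) = -38/(-2 + (13/28)*(1/200)) + 26582*(-1/48180) = -38/(-2 + 13/5600) - 13291/24090 = -38/(-11187/5600) - 13291/24090 = -38*(-5600/11187) - 13291/24090 = 212800/11187 - 13291/24090 = 150838351/8166510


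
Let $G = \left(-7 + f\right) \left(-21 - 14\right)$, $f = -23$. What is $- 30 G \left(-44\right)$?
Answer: $1386000$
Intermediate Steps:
$G = 1050$ ($G = \left(-7 - 23\right) \left(-21 - 14\right) = \left(-30\right) \left(-35\right) = 1050$)
$- 30 G \left(-44\right) = \left(-30\right) 1050 \left(-44\right) = \left(-31500\right) \left(-44\right) = 1386000$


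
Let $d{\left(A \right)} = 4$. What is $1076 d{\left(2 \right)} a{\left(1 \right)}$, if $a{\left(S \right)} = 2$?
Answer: $8608$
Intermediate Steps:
$1076 d{\left(2 \right)} a{\left(1 \right)} = 1076 \cdot 4 \cdot 2 = 1076 \cdot 8 = 8608$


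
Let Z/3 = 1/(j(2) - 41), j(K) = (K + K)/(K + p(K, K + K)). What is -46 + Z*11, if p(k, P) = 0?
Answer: -609/13 ≈ -46.846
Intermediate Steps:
j(K) = 2 (j(K) = (K + K)/(K + 0) = (2*K)/K = 2)
Z = -1/13 (Z = 3/(2 - 41) = 3/(-39) = 3*(-1/39) = -1/13 ≈ -0.076923)
-46 + Z*11 = -46 - 1/13*11 = -46 - 11/13 = -609/13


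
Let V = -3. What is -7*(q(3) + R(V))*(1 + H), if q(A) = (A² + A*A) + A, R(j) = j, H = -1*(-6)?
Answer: -882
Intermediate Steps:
H = 6
q(A) = A + 2*A² (q(A) = (A² + A²) + A = 2*A² + A = A + 2*A²)
-7*(q(3) + R(V))*(1 + H) = -7*(3*(1 + 2*3) - 3)*(1 + 6) = -7*(3*(1 + 6) - 3)*7 = -7*(3*7 - 3)*7 = -7*(21 - 3)*7 = -126*7 = -7*126 = -882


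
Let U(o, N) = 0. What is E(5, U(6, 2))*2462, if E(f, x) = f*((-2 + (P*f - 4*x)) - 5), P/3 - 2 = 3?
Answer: 837080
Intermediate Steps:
P = 15 (P = 6 + 3*3 = 6 + 9 = 15)
E(f, x) = f*(-7 - 4*x + 15*f) (E(f, x) = f*((-2 + (15*f - 4*x)) - 5) = f*((-2 + (-4*x + 15*f)) - 5) = f*((-2 - 4*x + 15*f) - 5) = f*(-7 - 4*x + 15*f))
E(5, U(6, 2))*2462 = (5*(-7 - 4*0 + 15*5))*2462 = (5*(-7 + 0 + 75))*2462 = (5*68)*2462 = 340*2462 = 837080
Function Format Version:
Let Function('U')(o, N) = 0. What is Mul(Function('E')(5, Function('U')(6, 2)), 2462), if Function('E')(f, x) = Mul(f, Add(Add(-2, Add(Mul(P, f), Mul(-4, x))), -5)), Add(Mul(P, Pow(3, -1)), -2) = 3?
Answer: 837080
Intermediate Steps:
P = 15 (P = Add(6, Mul(3, 3)) = Add(6, 9) = 15)
Function('E')(f, x) = Mul(f, Add(-7, Mul(-4, x), Mul(15, f))) (Function('E')(f, x) = Mul(f, Add(Add(-2, Add(Mul(15, f), Mul(-4, x))), -5)) = Mul(f, Add(Add(-2, Add(Mul(-4, x), Mul(15, f))), -5)) = Mul(f, Add(Add(-2, Mul(-4, x), Mul(15, f)), -5)) = Mul(f, Add(-7, Mul(-4, x), Mul(15, f))))
Mul(Function('E')(5, Function('U')(6, 2)), 2462) = Mul(Mul(5, Add(-7, Mul(-4, 0), Mul(15, 5))), 2462) = Mul(Mul(5, Add(-7, 0, 75)), 2462) = Mul(Mul(5, 68), 2462) = Mul(340, 2462) = 837080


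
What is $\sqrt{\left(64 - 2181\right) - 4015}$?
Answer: $2 i \sqrt{1533} \approx 78.307 i$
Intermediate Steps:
$\sqrt{\left(64 - 2181\right) - 4015} = \sqrt{-2117 - 4015} = \sqrt{-6132} = 2 i \sqrt{1533}$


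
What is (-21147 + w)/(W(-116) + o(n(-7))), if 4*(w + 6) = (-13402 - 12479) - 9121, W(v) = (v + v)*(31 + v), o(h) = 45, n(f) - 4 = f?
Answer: -59807/39530 ≈ -1.5130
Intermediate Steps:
n(f) = 4 + f
W(v) = 2*v*(31 + v) (W(v) = (2*v)*(31 + v) = 2*v*(31 + v))
w = -17513/2 (w = -6 + ((-13402 - 12479) - 9121)/4 = -6 + (-25881 - 9121)/4 = -6 + (1/4)*(-35002) = -6 - 17501/2 = -17513/2 ≈ -8756.5)
(-21147 + w)/(W(-116) + o(n(-7))) = (-21147 - 17513/2)/(2*(-116)*(31 - 116) + 45) = -59807/(2*(2*(-116)*(-85) + 45)) = -59807/(2*(19720 + 45)) = -59807/2/19765 = -59807/2*1/19765 = -59807/39530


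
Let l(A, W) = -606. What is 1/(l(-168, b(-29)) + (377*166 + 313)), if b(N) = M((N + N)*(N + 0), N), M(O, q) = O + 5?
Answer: 1/62289 ≈ 1.6054e-5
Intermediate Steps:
M(O, q) = 5 + O
b(N) = 5 + 2*N**2 (b(N) = 5 + (N + N)*(N + 0) = 5 + (2*N)*N = 5 + 2*N**2)
1/(l(-168, b(-29)) + (377*166 + 313)) = 1/(-606 + (377*166 + 313)) = 1/(-606 + (62582 + 313)) = 1/(-606 + 62895) = 1/62289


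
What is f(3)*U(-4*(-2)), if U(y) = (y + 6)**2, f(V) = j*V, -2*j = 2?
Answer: -588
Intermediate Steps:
j = -1 (j = -1/2*2 = -1)
f(V) = -V
U(y) = (6 + y)**2
f(3)*U(-4*(-2)) = (-1*3)*(6 - 4*(-2))**2 = -3*(6 + 8)**2 = -3*14**2 = -3*196 = -588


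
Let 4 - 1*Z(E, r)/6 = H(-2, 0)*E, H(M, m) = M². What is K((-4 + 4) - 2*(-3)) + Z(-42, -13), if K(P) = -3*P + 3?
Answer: 1017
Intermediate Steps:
Z(E, r) = 24 - 24*E (Z(E, r) = 24 - 6*(-2)²*E = 24 - 24*E)
K(P) = 3 - 3*P
K((-4 + 4) - 2*(-3)) + Z(-42, -13) = (3 - 3*((-4 + 4) - 2*(-3))) + (24 - 24*(-42)) = (3 - 3*(0 + 6)) + (24 + 1008) = (3 - 3*6) + 1032 = (3 - 18) + 1032 = -15 + 1032 = 1017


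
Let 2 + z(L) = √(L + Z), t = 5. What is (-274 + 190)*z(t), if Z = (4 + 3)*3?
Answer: 168 - 84*√26 ≈ -260.32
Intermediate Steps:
Z = 21 (Z = 7*3 = 21)
z(L) = -2 + √(21 + L) (z(L) = -2 + √(L + 21) = -2 + √(21 + L))
(-274 + 190)*z(t) = (-274 + 190)*(-2 + √(21 + 5)) = -84*(-2 + √26) = 168 - 84*√26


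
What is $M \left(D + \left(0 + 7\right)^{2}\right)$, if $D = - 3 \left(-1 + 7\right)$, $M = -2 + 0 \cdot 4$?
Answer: $-62$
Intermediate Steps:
$M = -2$ ($M = -2 + 0 = -2$)
$D = -18$ ($D = \left(-3\right) 6 = -18$)
$M \left(D + \left(0 + 7\right)^{2}\right) = - 2 \left(-18 + \left(0 + 7\right)^{2}\right) = - 2 \left(-18 + 7^{2}\right) = - 2 \left(-18 + 49\right) = \left(-2\right) 31 = -62$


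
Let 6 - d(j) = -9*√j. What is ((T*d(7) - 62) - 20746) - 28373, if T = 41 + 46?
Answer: -48659 + 783*√7 ≈ -46587.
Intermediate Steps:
d(j) = 6 + 9*√j (d(j) = 6 - (-9)*√j = 6 + 9*√j)
T = 87
((T*d(7) - 62) - 20746) - 28373 = ((87*(6 + 9*√7) - 62) - 20746) - 28373 = (((522 + 783*√7) - 62) - 20746) - 28373 = ((460 + 783*√7) - 20746) - 28373 = (-20286 + 783*√7) - 28373 = -48659 + 783*√7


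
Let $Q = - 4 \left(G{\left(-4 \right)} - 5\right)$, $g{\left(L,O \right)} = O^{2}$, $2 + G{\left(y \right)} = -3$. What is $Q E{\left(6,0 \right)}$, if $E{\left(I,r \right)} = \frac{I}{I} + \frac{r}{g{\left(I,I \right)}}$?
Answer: $40$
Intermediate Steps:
$G{\left(y \right)} = -5$ ($G{\left(y \right)} = -2 - 3 = -5$)
$E{\left(I,r \right)} = 1 + \frac{r}{I^{2}}$ ($E{\left(I,r \right)} = \frac{I}{I} + \frac{r}{I^{2}} = 1 + \frac{r}{I^{2}}$)
$Q = 40$ ($Q = - 4 \left(-5 - 5\right) = \left(-4\right) \left(-10\right) = 40$)
$Q E{\left(6,0 \right)} = 40 \left(1 + \frac{0}{36}\right) = 40 \left(1 + 0 \cdot \frac{1}{36}\right) = 40 \left(1 + 0\right) = 40 \cdot 1 = 40$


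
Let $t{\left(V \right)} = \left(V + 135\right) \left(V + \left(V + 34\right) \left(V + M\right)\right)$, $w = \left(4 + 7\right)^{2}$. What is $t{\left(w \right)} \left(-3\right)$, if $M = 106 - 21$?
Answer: $-24615168$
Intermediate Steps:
$M = 85$ ($M = 106 - 21 = 85$)
$w = 121$ ($w = 11^{2} = 121$)
$t{\left(V \right)} = \left(135 + V\right) \left(V + \left(34 + V\right) \left(85 + V\right)\right)$ ($t{\left(V \right)} = \left(V + 135\right) \left(V + \left(V + 34\right) \left(V + 85\right)\right) = \left(135 + V\right) \left(V + \left(34 + V\right) \left(85 + V\right)\right)$)
$t{\left(w \right)} \left(-3\right) = \left(390150 + 121^{3} + 255 \cdot 121^{2} + 19090 \cdot 121\right) \left(-3\right) = \left(390150 + 1771561 + 255 \cdot 14641 + 2309890\right) \left(-3\right) = \left(390150 + 1771561 + 3733455 + 2309890\right) \left(-3\right) = 8205056 \left(-3\right) = -24615168$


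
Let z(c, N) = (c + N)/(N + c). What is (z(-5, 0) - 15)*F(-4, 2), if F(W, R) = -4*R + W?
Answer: 168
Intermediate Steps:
F(W, R) = W - 4*R
z(c, N) = 1 (z(c, N) = (N + c)/(N + c) = 1)
(z(-5, 0) - 15)*F(-4, 2) = (1 - 15)*(-4 - 4*2) = -14*(-4 - 8) = -14*(-12) = 168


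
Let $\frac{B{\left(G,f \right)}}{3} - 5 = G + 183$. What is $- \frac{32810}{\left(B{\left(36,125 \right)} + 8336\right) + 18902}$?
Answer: $- \frac{3281}{2791} \approx -1.1756$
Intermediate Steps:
$B{\left(G,f \right)} = 564 + 3 G$ ($B{\left(G,f \right)} = 15 + 3 \left(G + 183\right) = 15 + 3 \left(183 + G\right) = 15 + \left(549 + 3 G\right) = 564 + 3 G$)
$- \frac{32810}{\left(B{\left(36,125 \right)} + 8336\right) + 18902} = - \frac{32810}{\left(\left(564 + 3 \cdot 36\right) + 8336\right) + 18902} = - \frac{32810}{\left(\left(564 + 108\right) + 8336\right) + 18902} = - \frac{32810}{\left(672 + 8336\right) + 18902} = - \frac{32810}{9008 + 18902} = - \frac{32810}{27910} = \left(-32810\right) \frac{1}{27910} = - \frac{3281}{2791}$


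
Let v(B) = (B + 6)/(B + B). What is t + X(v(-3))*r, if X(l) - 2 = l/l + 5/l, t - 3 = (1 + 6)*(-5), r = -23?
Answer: 129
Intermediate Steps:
v(B) = (6 + B)/(2*B) (v(B) = (6 + B)/((2*B)) = (6 + B)*(1/(2*B)) = (6 + B)/(2*B))
t = -32 (t = 3 + (1 + 6)*(-5) = 3 + 7*(-5) = 3 - 35 = -32)
X(l) = 3 + 5/l (X(l) = 2 + (l/l + 5/l) = 2 + (1 + 5/l) = 3 + 5/l)
t + X(v(-3))*r = -32 + (3 + 5/(((1/2)*(6 - 3)/(-3))))*(-23) = -32 + (3 + 5/(((1/2)*(-1/3)*3)))*(-23) = -32 + (3 + 5/(-1/2))*(-23) = -32 + (3 + 5*(-2))*(-23) = -32 + (3 - 10)*(-23) = -32 - 7*(-23) = -32 + 161 = 129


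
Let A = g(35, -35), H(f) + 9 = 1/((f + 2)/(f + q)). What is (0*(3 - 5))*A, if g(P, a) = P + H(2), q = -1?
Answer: 0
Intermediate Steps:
H(f) = -9 + (-1 + f)/(2 + f) (H(f) = -9 + 1/((f + 2)/(f - 1)) = -9 + 1/((2 + f)/(-1 + f)) = -9 + (-1 + f)/(2 + f))
g(P, a) = -35/4 + P (g(P, a) = P + (-19 - 8*2)/(2 + 2) = P + (-19 - 16)/4 = P + (1/4)*(-35) = P - 35/4 = -35/4 + P)
A = 105/4 (A = -35/4 + 35 = 105/4 ≈ 26.250)
(0*(3 - 5))*A = (0*(3 - 5))*(105/4) = (0*(-2))*(105/4) = 0*(105/4) = 0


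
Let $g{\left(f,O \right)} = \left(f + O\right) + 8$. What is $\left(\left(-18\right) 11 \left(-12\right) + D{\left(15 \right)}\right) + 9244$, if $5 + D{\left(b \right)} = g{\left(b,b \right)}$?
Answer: $11653$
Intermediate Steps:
$g{\left(f,O \right)} = 8 + O + f$ ($g{\left(f,O \right)} = \left(O + f\right) + 8 = 8 + O + f$)
$D{\left(b \right)} = 3 + 2 b$ ($D{\left(b \right)} = -5 + \left(8 + b + b\right) = -5 + \left(8 + 2 b\right) = 3 + 2 b$)
$\left(\left(-18\right) 11 \left(-12\right) + D{\left(15 \right)}\right) + 9244 = \left(\left(-18\right) 11 \left(-12\right) + \left(3 + 2 \cdot 15\right)\right) + 9244 = \left(\left(-198\right) \left(-12\right) + \left(3 + 30\right)\right) + 9244 = \left(2376 + 33\right) + 9244 = 2409 + 9244 = 11653$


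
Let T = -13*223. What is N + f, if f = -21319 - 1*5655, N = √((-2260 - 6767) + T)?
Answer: -26974 + I*√11926 ≈ -26974.0 + 109.21*I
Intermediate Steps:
T = -2899
N = I*√11926 (N = √((-2260 - 6767) - 2899) = √(-9027 - 2899) = √(-11926) = I*√11926 ≈ 109.21*I)
f = -26974 (f = -21319 - 5655 = -26974)
N + f = I*√11926 - 26974 = -26974 + I*√11926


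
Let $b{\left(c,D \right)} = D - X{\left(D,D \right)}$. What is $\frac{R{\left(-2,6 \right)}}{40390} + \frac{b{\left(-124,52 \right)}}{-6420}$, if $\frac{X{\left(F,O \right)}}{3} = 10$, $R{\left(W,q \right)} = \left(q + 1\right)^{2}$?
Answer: $- \frac{410}{185217} \approx -0.0022136$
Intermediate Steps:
$R{\left(W,q \right)} = \left(1 + q\right)^{2}$
$X{\left(F,O \right)} = 30$ ($X{\left(F,O \right)} = 3 \cdot 10 = 30$)
$b{\left(c,D \right)} = -30 + D$ ($b{\left(c,D \right)} = D - 30 = -30 + D$)
$\frac{R{\left(-2,6 \right)}}{40390} + \frac{b{\left(-124,52 \right)}}{-6420} = \frac{\left(1 + 6\right)^{2}}{40390} + \frac{-30 + 52}{-6420} = 7^{2} \cdot \frac{1}{40390} + 22 \left(- \frac{1}{6420}\right) = 49 \cdot \frac{1}{40390} - \frac{11}{3210} = \frac{7}{5770} - \frac{11}{3210} = - \frac{410}{185217}$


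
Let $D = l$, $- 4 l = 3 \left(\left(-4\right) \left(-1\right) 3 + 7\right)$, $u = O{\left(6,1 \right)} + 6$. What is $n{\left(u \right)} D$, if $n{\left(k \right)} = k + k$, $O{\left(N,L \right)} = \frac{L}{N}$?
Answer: $- \frac{703}{4} \approx -175.75$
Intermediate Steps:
$u = \frac{37}{6}$ ($u = 1 \cdot \frac{1}{6} + 6 = \frac{1}{6} + 6 = \frac{37}{6} \approx 6.1667$)
$l = - \frac{57}{4}$ ($l = - \frac{3 \left(\left(-4\right) \left(-1\right) 3 + 7\right)}{4} = - \frac{3 \left(4 \cdot 3 + 7\right)}{4} = - \frac{3 \left(12 + 7\right)}{4} = - \frac{3 \cdot 19}{4} = \left(- \frac{1}{4}\right) 57 = - \frac{57}{4} \approx -14.25$)
$n{\left(k \right)} = 2 k$
$D = - \frac{57}{4} \approx -14.25$
$n{\left(u \right)} D = 2 \cdot \frac{37}{6} \left(- \frac{57}{4}\right) = \frac{37}{3} \left(- \frac{57}{4}\right) = - \frac{703}{4}$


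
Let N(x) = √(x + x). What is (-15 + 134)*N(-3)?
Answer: 119*I*√6 ≈ 291.49*I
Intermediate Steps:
N(x) = √2*√x (N(x) = √(2*x) = √2*√x)
(-15 + 134)*N(-3) = (-15 + 134)*(√2*√(-3)) = 119*(√2*(I*√3)) = 119*(I*√6) = 119*I*√6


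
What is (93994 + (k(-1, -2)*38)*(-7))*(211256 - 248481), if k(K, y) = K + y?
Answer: -3528632200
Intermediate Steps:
(93994 + (k(-1, -2)*38)*(-7))*(211256 - 248481) = (93994 + ((-1 - 2)*38)*(-7))*(211256 - 248481) = (93994 - 3*38*(-7))*(-37225) = (93994 - 114*(-7))*(-37225) = (93994 + 798)*(-37225) = 94792*(-37225) = -3528632200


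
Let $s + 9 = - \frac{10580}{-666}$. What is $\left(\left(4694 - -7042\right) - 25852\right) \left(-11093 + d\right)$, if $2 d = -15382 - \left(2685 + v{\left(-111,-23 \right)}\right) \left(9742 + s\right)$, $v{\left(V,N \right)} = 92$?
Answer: $\frac{63717539257366}{333} \approx 1.9134 \cdot 10^{11}$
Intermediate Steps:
$s = \frac{2293}{333}$ ($s = -9 - \frac{10580}{-666} = -9 - - \frac{5290}{333} = -9 + \frac{5290}{333} = \frac{2293}{333} \approx 6.8859$)
$d = - \frac{9020316689}{666}$ ($d = \frac{-15382 - \left(2685 + 92\right) \left(9742 + \frac{2293}{333}\right)}{2} = \frac{-15382 - 2777 \cdot \frac{3246379}{333}}{2} = \frac{-15382 - \frac{9015194483}{333}}{2} = \frac{1}{2} \left(- \frac{9020316689}{333}\right) = - \frac{9020316689}{666} \approx -1.3544 \cdot 10^{7}$)
$\left(\left(4694 - -7042\right) - 25852\right) \left(-11093 + d\right) = \left(\left(4694 - -7042\right) - 25852\right) \left(-11093 - \frac{9020316689}{666}\right) = \left(\left(4694 + 7042\right) - 25852\right) \left(- \frac{9027704627}{666}\right) = \left(11736 - 25852\right) \left(- \frac{9027704627}{666}\right) = \left(-14116\right) \left(- \frac{9027704627}{666}\right) = \frac{63717539257366}{333}$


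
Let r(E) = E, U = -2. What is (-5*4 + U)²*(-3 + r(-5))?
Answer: -3872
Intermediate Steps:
(-5*4 + U)²*(-3 + r(-5)) = (-5*4 - 2)²*(-3 - 5) = (-20 - 2)²*(-8) = (-22)²*(-8) = 484*(-8) = -3872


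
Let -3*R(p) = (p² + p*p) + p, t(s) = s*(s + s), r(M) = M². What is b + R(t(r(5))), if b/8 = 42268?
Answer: -2111818/3 ≈ -7.0394e+5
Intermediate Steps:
b = 338144 (b = 8*42268 = 338144)
t(s) = 2*s² (t(s) = s*(2*s) = 2*s²)
R(p) = -2*p²/3 - p/3 (R(p) = -((p² + p*p) + p)/3 = -((p² + p²) + p)/3 = -(2*p² + p)/3 = -(p + 2*p²)/3 = -2*p²/3 - p/3)
b + R(t(r(5))) = 338144 - 2*(5²)²*(1 + 2*(2*(5²)²))/3 = 338144 - 2*25²*(1 + 2*(2*25²))/3 = 338144 - 2*625*(1 + 2*(2*625))/3 = 338144 - ⅓*1250*(1 + 2*1250) = 338144 - ⅓*1250*(1 + 2500) = 338144 - ⅓*1250*2501 = 338144 - 3126250/3 = -2111818/3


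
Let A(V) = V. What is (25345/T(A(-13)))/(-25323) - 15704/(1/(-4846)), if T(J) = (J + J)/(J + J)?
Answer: 1927120386287/25323 ≈ 7.6102e+7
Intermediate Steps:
T(J) = 1 (T(J) = (2*J)/((2*J)) = (2*J)*(1/(2*J)) = 1)
(25345/T(A(-13)))/(-25323) - 15704/(1/(-4846)) = (25345/1)/(-25323) - 15704/(1/(-4846)) = (25345*1)*(-1/25323) - 15704/(-1/4846) = 25345*(-1/25323) - 15704*(-4846) = -25345/25323 + 76101584 = 1927120386287/25323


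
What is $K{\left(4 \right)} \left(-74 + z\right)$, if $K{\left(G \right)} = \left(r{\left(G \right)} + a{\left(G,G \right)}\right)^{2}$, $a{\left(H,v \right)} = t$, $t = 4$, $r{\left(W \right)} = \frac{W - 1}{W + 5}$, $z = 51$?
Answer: $- \frac{3887}{9} \approx -431.89$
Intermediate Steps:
$r{\left(W \right)} = \frac{-1 + W}{5 + W}$
$a{\left(H,v \right)} = 4$
$K{\left(G \right)} = \left(4 + \frac{-1 + G}{5 + G}\right)^{2}$ ($K{\left(G \right)} = \left(\frac{-1 + G}{5 + G} + 4\right)^{2} = \left(4 + \frac{-1 + G}{5 + G}\right)^{2}$)
$K{\left(4 \right)} \left(-74 + z\right) = \frac{\left(19 + 5 \cdot 4\right)^{2}}{\left(5 + 4\right)^{2}} \left(-74 + 51\right) = \frac{\left(19 + 20\right)^{2}}{81} \left(-23\right) = \frac{39^{2}}{81} \left(-23\right) = \frac{1}{81} \cdot 1521 \left(-23\right) = \frac{169}{9} \left(-23\right) = - \frac{3887}{9}$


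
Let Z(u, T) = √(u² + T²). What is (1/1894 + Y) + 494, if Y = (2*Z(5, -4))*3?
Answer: 935637/1894 + 6*√41 ≈ 532.42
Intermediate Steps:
Z(u, T) = √(T² + u²)
Y = 6*√41 (Y = (2*√((-4)² + 5²))*3 = (2*√(16 + 25))*3 = (2*√41)*3 = 6*√41 ≈ 38.419)
(1/1894 + Y) + 494 = (1/1894 + 6*√41) + 494 = 935637/1894 + 6*√41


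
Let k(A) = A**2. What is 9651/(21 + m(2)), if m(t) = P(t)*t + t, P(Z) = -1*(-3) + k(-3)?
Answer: 9651/47 ≈ 205.34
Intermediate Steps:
P(Z) = 12 (P(Z) = -1*(-3) + (-3)**2 = 3 + 9 = 12)
m(t) = 13*t (m(t) = 12*t + t = 13*t)
9651/(21 + m(2)) = 9651/(21 + 13*2) = 9651/(21 + 26) = 9651/47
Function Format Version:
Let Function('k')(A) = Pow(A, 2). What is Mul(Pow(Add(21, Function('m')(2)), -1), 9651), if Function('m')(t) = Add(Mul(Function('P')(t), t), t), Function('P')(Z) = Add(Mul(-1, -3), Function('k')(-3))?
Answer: Rational(9651, 47) ≈ 205.34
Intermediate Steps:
Function('P')(Z) = 12 (Function('P')(Z) = Add(Mul(-1, -3), Pow(-3, 2)) = Add(3, 9) = 12)
Function('m')(t) = Mul(13, t) (Function('m')(t) = Add(Mul(12, t), t) = Mul(13, t))
Mul(Pow(Add(21, Function('m')(2)), -1), 9651) = Mul(Pow(Add(21, Mul(13, 2)), -1), 9651) = Mul(Pow(Add(21, 26), -1), 9651) = Mul(Pow(47, -1), 9651) = Mul(Rational(1, 47), 9651) = Rational(9651, 47)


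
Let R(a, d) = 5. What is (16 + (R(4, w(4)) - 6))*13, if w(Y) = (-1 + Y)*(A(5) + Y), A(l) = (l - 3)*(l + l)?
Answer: 195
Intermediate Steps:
A(l) = 2*l*(-3 + l) (A(l) = (-3 + l)*(2*l) = 2*l*(-3 + l))
w(Y) = (-1 + Y)*(20 + Y) (w(Y) = (-1 + Y)*(2*5*(-3 + 5) + Y) = (-1 + Y)*(2*5*2 + Y) = (-1 + Y)*(20 + Y))
(16 + (R(4, w(4)) - 6))*13 = (16 + (5 - 6))*13 = (16 - 1)*13 = 15*13 = 195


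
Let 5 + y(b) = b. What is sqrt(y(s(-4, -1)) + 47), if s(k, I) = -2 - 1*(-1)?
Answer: sqrt(41) ≈ 6.4031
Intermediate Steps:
s(k, I) = -1 (s(k, I) = -2 + 1 = -1)
y(b) = -5 + b
sqrt(y(s(-4, -1)) + 47) = sqrt((-5 - 1) + 47) = sqrt(-6 + 47) = sqrt(41)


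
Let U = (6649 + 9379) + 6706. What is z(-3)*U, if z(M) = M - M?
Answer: 0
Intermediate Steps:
z(M) = 0
U = 22734 (U = 16028 + 6706 = 22734)
z(-3)*U = 0*22734 = 0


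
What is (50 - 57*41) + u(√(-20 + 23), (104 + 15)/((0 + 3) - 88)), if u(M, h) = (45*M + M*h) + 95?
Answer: -2192 + 218*√3/5 ≈ -2116.5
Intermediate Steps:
u(M, h) = 95 + 45*M + M*h
(50 - 57*41) + u(√(-20 + 23), (104 + 15)/((0 + 3) - 88)) = (50 - 57*41) + (95 + 45*√(-20 + 23) + √(-20 + 23)*((104 + 15)/((0 + 3) - 88))) = (50 - 2337) + (95 + 45*√3 + √3*(119/(3 - 88))) = -2287 + (95 + 45*√3 + √3*(119/(-85))) = -2287 + (95 + 45*√3 + √3*(119*(-1/85))) = -2287 + (95 + 45*√3 + √3*(-7/5)) = -2287 + (95 + 45*√3 - 7*√3/5) = -2287 + (95 + 218*√3/5) = -2192 + 218*√3/5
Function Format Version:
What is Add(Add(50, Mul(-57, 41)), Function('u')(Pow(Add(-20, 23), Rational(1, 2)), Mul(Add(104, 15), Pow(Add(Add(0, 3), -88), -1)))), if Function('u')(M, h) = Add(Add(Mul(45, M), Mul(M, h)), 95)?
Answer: Add(-2192, Mul(Rational(218, 5), Pow(3, Rational(1, 2)))) ≈ -2116.5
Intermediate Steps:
Function('u')(M, h) = Add(95, Mul(45, M), Mul(M, h))
Add(Add(50, Mul(-57, 41)), Function('u')(Pow(Add(-20, 23), Rational(1, 2)), Mul(Add(104, 15), Pow(Add(Add(0, 3), -88), -1)))) = Add(Add(50, Mul(-57, 41)), Add(95, Mul(45, Pow(Add(-20, 23), Rational(1, 2))), Mul(Pow(Add(-20, 23), Rational(1, 2)), Mul(Add(104, 15), Pow(Add(Add(0, 3), -88), -1))))) = Add(Add(50, -2337), Add(95, Mul(45, Pow(3, Rational(1, 2))), Mul(Pow(3, Rational(1, 2)), Mul(119, Pow(Add(3, -88), -1))))) = Add(-2287, Add(95, Mul(45, Pow(3, Rational(1, 2))), Mul(Pow(3, Rational(1, 2)), Mul(119, Pow(-85, -1))))) = Add(-2287, Add(95, Mul(45, Pow(3, Rational(1, 2))), Mul(Pow(3, Rational(1, 2)), Mul(119, Rational(-1, 85))))) = Add(-2287, Add(95, Mul(45, Pow(3, Rational(1, 2))), Mul(Pow(3, Rational(1, 2)), Rational(-7, 5)))) = Add(-2287, Add(95, Mul(45, Pow(3, Rational(1, 2))), Mul(Rational(-7, 5), Pow(3, Rational(1, 2))))) = Add(-2287, Add(95, Mul(Rational(218, 5), Pow(3, Rational(1, 2))))) = Add(-2192, Mul(Rational(218, 5), Pow(3, Rational(1, 2))))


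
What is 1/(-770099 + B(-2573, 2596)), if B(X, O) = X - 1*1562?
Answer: -1/774234 ≈ -1.2916e-6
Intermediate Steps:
B(X, O) = -1562 + X (B(X, O) = X - 1562 = -1562 + X)
1/(-770099 + B(-2573, 2596)) = 1/(-770099 + (-1562 - 2573)) = 1/(-770099 - 4135) = 1/(-774234) = -1/774234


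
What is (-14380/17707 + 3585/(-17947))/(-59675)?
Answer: 64311491/3792794158615 ≈ 1.6956e-5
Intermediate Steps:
(-14380/17707 + 3585/(-17947))/(-59675) = (-14380*1/17707 + 3585*(-1/17947))*(-1/59675) = (-14380/17707 - 3585/17947)*(-1/59675) = -321557455/317787529*(-1/59675) = 64311491/3792794158615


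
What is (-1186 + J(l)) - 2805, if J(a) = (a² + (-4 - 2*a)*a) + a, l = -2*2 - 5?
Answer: -4045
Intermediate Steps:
l = -9 (l = -4 - 5 = -9)
J(a) = a + a² + a*(-4 - 2*a) (J(a) = (a² + a*(-4 - 2*a)) + a = a + a² + a*(-4 - 2*a))
(-1186 + J(l)) - 2805 = (-1186 - 1*(-9)*(3 - 9)) - 2805 = (-1186 - 1*(-9)*(-6)) - 2805 = (-1186 - 54) - 2805 = -1240 - 2805 = -4045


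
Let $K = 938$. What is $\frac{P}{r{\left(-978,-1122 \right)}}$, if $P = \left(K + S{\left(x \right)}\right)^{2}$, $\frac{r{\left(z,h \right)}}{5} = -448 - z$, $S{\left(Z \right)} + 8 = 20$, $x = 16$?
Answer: $\frac{18050}{53} \approx 340.57$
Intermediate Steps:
$S{\left(Z \right)} = 12$ ($S{\left(Z \right)} = -8 + 20 = 12$)
$r{\left(z,h \right)} = -2240 - 5 z$ ($r{\left(z,h \right)} = 5 \left(-448 - z\right) = -2240 - 5 z$)
$P = 902500$ ($P = \left(938 + 12\right)^{2} = 950^{2} = 902500$)
$\frac{P}{r{\left(-978,-1122 \right)}} = \frac{902500}{-2240 - -4890} = \frac{902500}{-2240 + 4890} = \frac{902500}{2650} = 902500 \cdot \frac{1}{2650} = \frac{18050}{53}$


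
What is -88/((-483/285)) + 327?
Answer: 61007/161 ≈ 378.93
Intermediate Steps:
-88/((-483/285)) + 327 = -88/((-483*1/285)) + 327 = -88/(-161/95) + 327 = -88*(-95/161) + 327 = 8360/161 + 327 = 61007/161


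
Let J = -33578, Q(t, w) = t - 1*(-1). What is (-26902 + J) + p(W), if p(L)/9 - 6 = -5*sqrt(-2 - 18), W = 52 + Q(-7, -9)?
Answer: -60426 - 90*I*sqrt(5) ≈ -60426.0 - 201.25*I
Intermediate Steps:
Q(t, w) = 1 + t (Q(t, w) = t + 1 = 1 + t)
W = 46 (W = 52 + (1 - 7) = 52 - 6 = 46)
p(L) = 54 - 90*I*sqrt(5) (p(L) = 54 + 9*(-5*sqrt(-2 - 18)) = 54 + 9*(-10*I*sqrt(5)) = 54 - 90*I*sqrt(5))
(-26902 + J) + p(W) = (-26902 - 33578) + (54 - 90*I*sqrt(5)) = -60480 + (54 - 90*I*sqrt(5)) = -60426 - 90*I*sqrt(5)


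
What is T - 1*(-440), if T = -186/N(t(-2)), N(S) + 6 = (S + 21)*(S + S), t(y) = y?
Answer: 18133/41 ≈ 442.27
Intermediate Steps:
N(S) = -6 + 2*S*(21 + S) (N(S) = -6 + (S + 21)*(S + S) = -6 + (21 + S)*(2*S) = -6 + 2*S*(21 + S))
T = 93/41 (T = -186/(-6 + 2*(-2)² + 42*(-2)) = -186/(-6 + 2*4 - 84) = -186/(-6 + 8 - 84) = -186/(-82) = -186*(-1/82) = 93/41 ≈ 2.2683)
T - 1*(-440) = 93/41 - 1*(-440) = 93/41 + 440 = 18133/41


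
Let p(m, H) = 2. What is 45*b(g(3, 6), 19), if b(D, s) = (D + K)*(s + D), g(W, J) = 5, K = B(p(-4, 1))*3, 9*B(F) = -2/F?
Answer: 5040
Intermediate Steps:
B(F) = -2/(9*F) (B(F) = (-2/F)/9 = -2/(9*F))
K = -⅓ (K = -2/9/2*3 = -2/9*½*3 = -⅑*3 = -⅓ ≈ -0.33333)
b(D, s) = (-⅓ + D)*(D + s) (b(D, s) = (D - ⅓)*(s + D) = (-⅓ + D)*(D + s))
45*b(g(3, 6), 19) = 45*(5² - ⅓*5 - ⅓*19 + 5*19) = 45*(25 - 5/3 - 19/3 + 95) = 45*112 = 5040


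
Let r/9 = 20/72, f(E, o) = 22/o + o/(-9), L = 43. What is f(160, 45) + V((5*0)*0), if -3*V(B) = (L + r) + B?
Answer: -1771/90 ≈ -19.678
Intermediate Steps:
f(E, o) = 22/o - o/9 (f(E, o) = 22/o + o*(-⅑) = 22/o - o/9)
r = 5/2 (r = 9*(20/72) = 9*(20*(1/72)) = 9*(5/18) = 5/2 ≈ 2.5000)
V(B) = -91/6 - B/3 (V(B) = -((43 + 5/2) + B)/3 = -(91/2 + B)/3 = -91/6 - B/3)
f(160, 45) + V((5*0)*0) = (22/45 - ⅑*45) + (-91/6 - 5*0*0/3) = (22*(1/45) - 5) + (-91/6 - 0*0) = (22/45 - 5) + (-91/6 - ⅓*0) = -203/45 + (-91/6 + 0) = -203/45 - 91/6 = -1771/90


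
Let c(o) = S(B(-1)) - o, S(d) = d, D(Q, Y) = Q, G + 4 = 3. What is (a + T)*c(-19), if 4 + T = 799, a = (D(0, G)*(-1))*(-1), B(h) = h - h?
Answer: 15105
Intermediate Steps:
G = -1 (G = -4 + 3 = -1)
B(h) = 0
a = 0 (a = (0*(-1))*(-1) = 0*(-1) = 0)
T = 795 (T = -4 + 799 = 795)
c(o) = -o (c(o) = 0 - o = -o)
(a + T)*c(-19) = (0 + 795)*(-1*(-19)) = 795*19 = 15105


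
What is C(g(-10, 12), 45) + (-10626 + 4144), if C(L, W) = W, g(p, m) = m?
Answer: -6437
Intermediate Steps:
C(g(-10, 12), 45) + (-10626 + 4144) = 45 + (-10626 + 4144) = 45 - 6482 = -6437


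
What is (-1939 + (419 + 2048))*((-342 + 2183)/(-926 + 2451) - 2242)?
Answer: -1804286352/1525 ≈ -1.1831e+6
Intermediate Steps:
(-1939 + (419 + 2048))*((-342 + 2183)/(-926 + 2451) - 2242) = (-1939 + 2467)*(1841/1525 - 2242) = 528*(1841*(1/1525) - 2242) = 528*(1841/1525 - 2242) = 528*(-3417209/1525) = -1804286352/1525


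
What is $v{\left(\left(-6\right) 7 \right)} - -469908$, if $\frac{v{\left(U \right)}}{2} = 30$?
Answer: $469968$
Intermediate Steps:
$v{\left(U \right)} = 60$ ($v{\left(U \right)} = 2 \cdot 30 = 60$)
$v{\left(\left(-6\right) 7 \right)} - -469908 = 60 - -469908 = 60 + 469908 = 469968$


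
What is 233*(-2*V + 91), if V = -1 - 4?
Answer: 23533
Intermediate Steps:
V = -5
233*(-2*V + 91) = 233*(-2*(-5) + 91) = 233*(10 + 91) = 233*101 = 23533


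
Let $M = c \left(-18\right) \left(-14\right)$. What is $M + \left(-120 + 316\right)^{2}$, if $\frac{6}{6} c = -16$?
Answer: $34384$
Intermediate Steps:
$c = -16$
$M = -4032$ ($M = \left(-16\right) \left(-18\right) \left(-14\right) = 288 \left(-14\right) = -4032$)
$M + \left(-120 + 316\right)^{2} = -4032 + \left(-120 + 316\right)^{2} = -4032 + 196^{2} = -4032 + 38416 = 34384$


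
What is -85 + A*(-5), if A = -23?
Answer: 30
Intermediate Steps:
-85 + A*(-5) = -85 - 23*(-5) = -85 + 115 = 30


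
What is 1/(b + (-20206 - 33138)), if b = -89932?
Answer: -1/143276 ≈ -6.9795e-6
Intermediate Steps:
1/(b + (-20206 - 33138)) = 1/(-89932 + (-20206 - 33138)) = 1/(-89932 - 53344) = 1/(-143276) = -1/143276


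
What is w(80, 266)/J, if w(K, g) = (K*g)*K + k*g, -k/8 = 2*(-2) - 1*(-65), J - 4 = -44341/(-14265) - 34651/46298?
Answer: 1038604185894240/4200366983 ≈ 2.4727e+5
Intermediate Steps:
J = 4200366983/660440970 (J = 4 + (-44341/(-14265) - 34651/46298) = 4 + (-44341*(-1/14265) - 34651*1/46298) = 4 + (44341/14265 - 34651/46298) = 4 + 1558603103/660440970 = 4200366983/660440970 ≈ 6.3599)
k = -488 (k = -8*(2*(-2) - 1*(-65)) = -8*(-4 + 65) = -8*61 = -488)
w(K, g) = -488*g + g*K² (w(K, g) = (K*g)*K - 488*g = g*K² - 488*g = -488*g + g*K²)
w(80, 266)/J = (266*(-488 + 80²))/(4200366983/660440970) = (266*(-488 + 6400))*(660440970/4200366983) = (266*5912)*(660440970/4200366983) = 1572592*(660440970/4200366983) = 1038604185894240/4200366983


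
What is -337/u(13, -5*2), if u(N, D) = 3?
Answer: -337/3 ≈ -112.33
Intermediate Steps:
-337/u(13, -5*2) = -337/3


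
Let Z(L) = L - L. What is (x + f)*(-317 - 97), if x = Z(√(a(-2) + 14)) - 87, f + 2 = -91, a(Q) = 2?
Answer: 74520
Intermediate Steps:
f = -93 (f = -2 - 91 = -93)
Z(L) = 0
x = -87 (x = 0 - 87 = -87)
(x + f)*(-317 - 97) = (-87 - 93)*(-317 - 97) = -180*(-414) = 74520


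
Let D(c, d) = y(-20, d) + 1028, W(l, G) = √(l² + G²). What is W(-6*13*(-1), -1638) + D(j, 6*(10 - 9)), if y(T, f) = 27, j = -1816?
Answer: 1055 + 78*√442 ≈ 2694.9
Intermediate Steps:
W(l, G) = √(G² + l²)
D(c, d) = 1055 (D(c, d) = 27 + 1028 = 1055)
W(-6*13*(-1), -1638) + D(j, 6*(10 - 9)) = √((-1638)² + (-6*13*(-1))²) + 1055 = √(2683044 + (-78*(-1))²) + 1055 = √(2683044 + 78²) + 1055 = √(2683044 + 6084) + 1055 = √2689128 + 1055 = 78*√442 + 1055 = 1055 + 78*√442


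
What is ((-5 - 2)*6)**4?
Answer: 3111696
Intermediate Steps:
((-5 - 2)*6)**4 = (-7*6)**4 = (-42)**4 = 3111696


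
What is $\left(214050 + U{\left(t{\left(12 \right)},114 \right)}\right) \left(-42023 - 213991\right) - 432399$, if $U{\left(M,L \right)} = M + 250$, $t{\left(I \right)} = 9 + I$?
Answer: $-54869608893$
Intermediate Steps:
$U{\left(M,L \right)} = 250 + M$
$\left(214050 + U{\left(t{\left(12 \right)},114 \right)}\right) \left(-42023 - 213991\right) - 432399 = \left(214050 + \left(250 + \left(9 + 12\right)\right)\right) \left(-42023 - 213991\right) - 432399 = \left(214050 + \left(250 + 21\right)\right) \left(-256014\right) - 432399 = \left(214050 + 271\right) \left(-256014\right) - 432399 = 214321 \left(-256014\right) - 432399 = -54869176494 - 432399 = -54869608893$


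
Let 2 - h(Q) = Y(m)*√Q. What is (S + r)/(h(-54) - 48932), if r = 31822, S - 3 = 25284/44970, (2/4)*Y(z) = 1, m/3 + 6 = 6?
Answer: -129682217553/199379084938 + 79510863*I*√6/996895424690 ≈ -0.65043 + 0.00019537*I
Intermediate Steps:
m = 0 (m = -18 + 3*6 = -18 + 18 = 0)
Y(z) = 2 (Y(z) = 2*1 = 2)
S = 26699/7495 (S = 3 + 25284/44970 = 3 + 25284*(1/44970) = 3 + 4214/7495 = 26699/7495 ≈ 3.5622)
h(Q) = 2 - 2*√Q
(S + r)/(h(-54) - 48932) = (26699/7495 + 31822)/((2 - 6*I*√6) - 48932) = 238532589/(7495*((2 - 6*I*√6) - 48932)) = 238532589/(7495*(-48930 - 6*I*√6))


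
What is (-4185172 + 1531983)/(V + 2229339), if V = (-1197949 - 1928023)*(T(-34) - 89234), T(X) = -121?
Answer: -379027/39903351057 ≈ -9.4986e-6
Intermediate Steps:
V = 279321228060 (V = (-1197949 - 1928023)*(-121 - 89234) = -3125972*(-89355) = 279321228060)
(-4185172 + 1531983)/(V + 2229339) = (-4185172 + 1531983)/(279321228060 + 2229339) = -2653189/279323457399 = -2653189*1/279323457399 = -379027/39903351057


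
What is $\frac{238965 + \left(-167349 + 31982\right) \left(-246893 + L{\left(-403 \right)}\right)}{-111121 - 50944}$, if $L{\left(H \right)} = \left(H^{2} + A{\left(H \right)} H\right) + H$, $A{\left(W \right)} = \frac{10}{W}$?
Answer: $- \frac{11489783824}{162065} \approx -70896.0$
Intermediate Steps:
$L{\left(H \right)} = 10 + H + H^{2}$ ($L{\left(H \right)} = \left(H^{2} + \frac{10}{H} H\right) + H = \left(H^{2} + 10\right) + H = \left(10 + H^{2}\right) + H = 10 + H + H^{2}$)
$\frac{238965 + \left(-167349 + 31982\right) \left(-246893 + L{\left(-403 \right)}\right)}{-111121 - 50944} = \frac{238965 + \left(-167349 + 31982\right) \left(-246893 - \left(-10 + 403 \left(1 - 403\right)\right)\right)}{-111121 - 50944} = \frac{238965 - 135367 \left(-246893 + \left(10 - -162006\right)\right)}{-162065} = \left(238965 - 135367 \left(-246893 + \left(10 + 162006\right)\right)\right) \left(- \frac{1}{162065}\right) = \left(238965 - 135367 \left(-246893 + 162016\right)\right) \left(- \frac{1}{162065}\right) = \left(238965 - -11489544859\right) \left(- \frac{1}{162065}\right) = \left(238965 + 11489544859\right) \left(- \frac{1}{162065}\right) = 11489783824 \left(- \frac{1}{162065}\right) = - \frac{11489783824}{162065}$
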